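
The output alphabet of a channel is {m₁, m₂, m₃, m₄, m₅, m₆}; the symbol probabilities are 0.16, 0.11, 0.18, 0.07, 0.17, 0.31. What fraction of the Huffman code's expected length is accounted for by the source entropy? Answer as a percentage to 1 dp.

Entropy H = −Σ p log₂ p ≈ 2.4455 bits.
Huffman merges: 7/100+11/100→9/50; 4/25+17/100→33/100; 9/50+9/50→9/25; 31/100+33/100→16/25; 9/25+16/25→1. L = 251/100 ≈ 2.5100.
Efficiency = H/L = 2.4455/2.5100 = 97.4%.

97.4%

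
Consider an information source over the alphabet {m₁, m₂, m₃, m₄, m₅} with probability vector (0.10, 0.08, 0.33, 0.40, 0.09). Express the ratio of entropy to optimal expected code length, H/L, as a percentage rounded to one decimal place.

97.7%

Entropy H = −Σ p log₂ p ≈ 1.9929 bits.
Huffman merges: 2/25+9/100→17/100; 1/10+17/100→27/100; 27/100+33/100→3/5; 2/5+3/5→1. L = 51/25 ≈ 2.0400.
Efficiency = H/L = 1.9929/2.0400 = 97.7%.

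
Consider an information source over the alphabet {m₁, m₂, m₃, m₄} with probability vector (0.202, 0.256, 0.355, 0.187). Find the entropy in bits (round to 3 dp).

H = −Σ pᵢ log₂ pᵢ.
−0.202·log₂(0.202) = 0.4661
−0.256·log₂(0.256) = 0.5032
−0.355·log₂(0.355) = 0.5304
−0.187·log₂(0.187) = 0.4523
Sum ≈ 1.9521 → 1.952 bits.

1.952 bits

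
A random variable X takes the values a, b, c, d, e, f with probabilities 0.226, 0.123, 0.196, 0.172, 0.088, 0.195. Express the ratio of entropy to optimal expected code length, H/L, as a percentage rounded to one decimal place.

Entropy H = −Σ p log₂ p ≈ 2.5228 bits.
Huffman merges: 11/125+123/1000→211/1000; 43/250+39/200→367/1000; 49/250+211/1000→407/1000; 113/500+367/1000→593/1000; 407/1000+593/1000→1. L = 1289/500 ≈ 2.5780.
Efficiency = H/L = 2.5228/2.5780 = 97.9%.

97.9%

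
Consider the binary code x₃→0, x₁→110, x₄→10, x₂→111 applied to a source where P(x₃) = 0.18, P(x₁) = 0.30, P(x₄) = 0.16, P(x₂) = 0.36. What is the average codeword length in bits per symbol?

L̄ = Σ pᵢ·ℓᵢ = 0.18·1 + 0.30·3 + 0.16·2 + 0.36·3 = 2.48 bits/symbol.

2.48 bits/symbol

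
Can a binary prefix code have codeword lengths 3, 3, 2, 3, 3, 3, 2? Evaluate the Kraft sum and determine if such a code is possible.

1.125; no

With common denominator 2^3 = 8: Σ 2^(−ℓᵢ) = 1/8 + 1/8 + 2/8 + 1/8 + 1/8 + 1/8 + 2/8 = 9/8 = 1.125.
Kraft's inequality requires Σ ≤ 1; here Σ = 1.125 > 1, so no such prefix code exists.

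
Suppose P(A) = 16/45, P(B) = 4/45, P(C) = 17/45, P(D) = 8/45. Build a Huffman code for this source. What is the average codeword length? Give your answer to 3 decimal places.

1.889 bits/symbol

Repeatedly combine the two least-probable nodes; the expected code length is the sum of the merged weights.
merge 4/45 + 8/45 → 4/15
merge 4/15 + 16/45 → 28/45
merge 17/45 + 28/45 → 1
L = 4/15 + 28/45 + 1 = 17/9 ≈ 1.889 bits/symbol.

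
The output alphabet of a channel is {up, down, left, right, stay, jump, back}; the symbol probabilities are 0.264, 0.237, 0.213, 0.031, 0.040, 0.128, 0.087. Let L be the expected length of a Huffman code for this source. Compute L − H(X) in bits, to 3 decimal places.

Entropy H = −Σ p log₂ p ≈ 2.5019 bits.
Huffman merges: 31/1000+1/25→71/1000; 71/1000+87/1000→79/500; 16/125+79/500→143/500; 213/1000+237/1000→9/20; 33/125+143/500→11/20; 9/20+11/20→1. L = 503/200 ≈ 2.5150.
L − H = 2.5150 − 2.5019 = 0.013 bits.

0.013 bits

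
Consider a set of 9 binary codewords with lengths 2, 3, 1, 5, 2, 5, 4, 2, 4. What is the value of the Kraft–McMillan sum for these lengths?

With common denominator 2^5 = 32: Σ 2^(−ℓᵢ) = 8/32 + 4/32 + 16/32 + 1/32 + 8/32 + 1/32 + 2/32 + 8/32 + 2/32 = 50/32 = 1.5625.

1.5625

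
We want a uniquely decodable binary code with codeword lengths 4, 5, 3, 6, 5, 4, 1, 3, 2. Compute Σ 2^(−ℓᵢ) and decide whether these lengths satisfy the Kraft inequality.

With common denominator 2^6 = 64: Σ 2^(−ℓᵢ) = 4/64 + 2/64 + 8/64 + 1/64 + 2/64 + 4/64 + 32/64 + 8/64 + 16/64 = 77/64 = 1.203125.
Kraft's inequality requires Σ ≤ 1; here Σ = 1.203125 > 1, so no such prefix code exists.

1.203125; no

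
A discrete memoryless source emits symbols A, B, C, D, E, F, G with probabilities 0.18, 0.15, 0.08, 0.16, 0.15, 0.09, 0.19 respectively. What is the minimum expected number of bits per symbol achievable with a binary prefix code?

Repeatedly combine the two least-probable nodes; the expected code length is the sum of the merged weights.
merge 2/25 + 9/100 → 17/100
merge 3/20 + 3/20 → 3/10
merge 4/25 + 17/100 → 33/100
merge 9/50 + 19/100 → 37/100
merge 3/10 + 33/100 → 63/100
merge 37/100 + 63/100 → 1
L = 17/100 + 3/10 + 33/100 + 37/100 + 63/100 + 1 = 14/5 = 2.8 bits/symbol.

2.8 bits/symbol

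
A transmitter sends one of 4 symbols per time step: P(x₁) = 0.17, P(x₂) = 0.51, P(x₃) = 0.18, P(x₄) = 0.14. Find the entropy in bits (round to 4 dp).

H = −Σ pᵢ log₂ pᵢ.
−0.17·log₂(0.17) = 0.4346
−0.51·log₂(0.51) = 0.4954
−0.18·log₂(0.18) = 0.4453
−0.14·log₂(0.14) = 0.3971
Sum ≈ 1.7724 → 1.7724 bits.

1.7724 bits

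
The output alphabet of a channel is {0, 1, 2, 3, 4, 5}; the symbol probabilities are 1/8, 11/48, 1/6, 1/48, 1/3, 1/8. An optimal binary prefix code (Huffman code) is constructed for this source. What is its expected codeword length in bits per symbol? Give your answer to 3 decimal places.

2.417 bits/symbol

Repeatedly combine the two least-probable nodes; the expected code length is the sum of the merged weights.
merge 1/48 + 1/8 → 7/48
merge 1/8 + 7/48 → 13/48
merge 1/6 + 11/48 → 19/48
merge 13/48 + 1/3 → 29/48
merge 19/48 + 29/48 → 1
L = 7/48 + 13/48 + 19/48 + 29/48 + 1 = 29/12 ≈ 2.417 bits/symbol.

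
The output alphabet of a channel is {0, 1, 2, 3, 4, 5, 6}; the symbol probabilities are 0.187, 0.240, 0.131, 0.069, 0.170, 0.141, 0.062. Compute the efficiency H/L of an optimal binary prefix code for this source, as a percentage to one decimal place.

99.1%

Entropy H = −Σ p log₂ p ≈ 2.6786 bits.
Huffman merges: 31/500+69/1000→131/1000; 131/1000+131/1000→131/500; 141/1000+17/100→311/1000; 187/1000+6/25→427/1000; 131/500+311/1000→573/1000; 427/1000+573/1000→1. L = 338/125 ≈ 2.7040.
Efficiency = H/L = 2.6786/2.7040 = 99.1%.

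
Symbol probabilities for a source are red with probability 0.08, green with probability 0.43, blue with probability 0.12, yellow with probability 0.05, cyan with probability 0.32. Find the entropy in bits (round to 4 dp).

H = −Σ pᵢ log₂ pᵢ.
−0.08·log₂(0.08) = 0.2915
−0.43·log₂(0.43) = 0.5236
−0.12·log₂(0.12) = 0.3671
−0.05·log₂(0.05) = 0.2161
−0.32·log₂(0.32) = 0.5260
Sum ≈ 1.9243 → 1.9243 bits.

1.9243 bits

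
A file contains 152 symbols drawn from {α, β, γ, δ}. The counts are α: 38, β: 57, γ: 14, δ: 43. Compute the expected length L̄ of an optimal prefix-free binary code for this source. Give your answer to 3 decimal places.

Probabilities are the counts divided by 152.
Repeatedly combine the two least-probable nodes; the expected code length is the sum of the merged weights.
merge 7/76 + 1/4 → 13/38
merge 43/152 + 13/38 → 5/8
merge 3/8 + 5/8 → 1
L = 13/38 + 5/8 + 1 = 299/152 ≈ 1.967 bits/symbol.

1.967 bits/symbol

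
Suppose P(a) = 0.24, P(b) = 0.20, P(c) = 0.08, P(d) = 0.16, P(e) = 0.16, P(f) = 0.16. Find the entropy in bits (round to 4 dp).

H = −Σ pᵢ log₂ pᵢ.
−0.24·log₂(0.24) = 0.4941
−0.20·log₂(0.20) = 0.4644
−0.08·log₂(0.08) = 0.2915
−0.16·log₂(0.16) = 0.4230
−0.16·log₂(0.16) = 0.4230
−0.16·log₂(0.16) = 0.4230
Sum ≈ 2.5191 → 2.5191 bits.

2.5191 bits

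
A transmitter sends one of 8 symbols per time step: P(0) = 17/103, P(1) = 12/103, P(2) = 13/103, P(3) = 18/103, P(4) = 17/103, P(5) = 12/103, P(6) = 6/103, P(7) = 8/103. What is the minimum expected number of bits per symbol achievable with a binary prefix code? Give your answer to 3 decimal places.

2.961 bits/symbol

Repeatedly combine the two least-probable nodes; the expected code length is the sum of the merged weights.
merge 6/103 + 8/103 → 14/103
merge 12/103 + 12/103 → 24/103
merge 13/103 + 14/103 → 27/103
merge 17/103 + 17/103 → 34/103
merge 18/103 + 24/103 → 42/103
merge 27/103 + 34/103 → 61/103
merge 42/103 + 61/103 → 1
L = 14/103 + 24/103 + 27/103 + 34/103 + 42/103 + 61/103 + 1 = 305/103 ≈ 2.961 bits/symbol.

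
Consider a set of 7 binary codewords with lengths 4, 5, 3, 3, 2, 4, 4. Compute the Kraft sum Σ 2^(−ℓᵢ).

0.71875

With common denominator 2^5 = 32: Σ 2^(−ℓᵢ) = 2/32 + 1/32 + 4/32 + 4/32 + 8/32 + 2/32 + 2/32 = 23/32 = 0.71875.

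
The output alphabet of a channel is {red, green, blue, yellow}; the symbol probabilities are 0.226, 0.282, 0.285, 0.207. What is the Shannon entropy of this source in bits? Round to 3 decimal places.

1.986 bits

H = −Σ pᵢ log₂ pᵢ.
−0.226·log₂(0.226) = 0.4849
−0.282·log₂(0.282) = 0.5150
−0.285·log₂(0.285) = 0.5161
−0.207·log₂(0.207) = 0.4704
Sum ≈ 1.9864 → 1.986 bits.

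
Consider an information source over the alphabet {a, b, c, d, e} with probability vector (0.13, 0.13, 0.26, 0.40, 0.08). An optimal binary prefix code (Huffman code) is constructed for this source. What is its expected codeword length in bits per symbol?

2.15 bits/symbol

Repeatedly combine the two least-probable nodes; the expected code length is the sum of the merged weights.
merge 2/25 + 13/100 → 21/100
merge 13/100 + 21/100 → 17/50
merge 13/50 + 17/50 → 3/5
merge 2/5 + 3/5 → 1
L = 21/100 + 17/50 + 3/5 + 1 = 43/20 = 2.15 bits/symbol.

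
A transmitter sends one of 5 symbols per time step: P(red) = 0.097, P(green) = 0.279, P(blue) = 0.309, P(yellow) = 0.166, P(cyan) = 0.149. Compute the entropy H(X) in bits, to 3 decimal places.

2.203 bits

H = −Σ pᵢ log₂ pᵢ.
−0.097·log₂(0.097) = 0.3265
−0.279·log₂(0.279) = 0.5138
−0.309·log₂(0.309) = 0.5235
−0.166·log₂(0.166) = 0.4301
−0.149·log₂(0.149) = 0.4092
Sum ≈ 2.2032 → 2.203 bits.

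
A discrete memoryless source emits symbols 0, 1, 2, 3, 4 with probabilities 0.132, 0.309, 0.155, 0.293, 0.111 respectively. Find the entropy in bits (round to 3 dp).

2.197 bits

H = −Σ pᵢ log₂ pᵢ.
−0.132·log₂(0.132) = 0.3856
−0.309·log₂(0.309) = 0.5235
−0.155·log₂(0.155) = 0.4169
−0.293·log₂(0.293) = 0.5189
−0.111·log₂(0.111) = 0.3520
Sum ≈ 2.1970 → 2.197 bits.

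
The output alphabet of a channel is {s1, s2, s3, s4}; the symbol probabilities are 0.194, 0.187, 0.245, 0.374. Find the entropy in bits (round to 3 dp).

1.939 bits

H = −Σ pᵢ log₂ pᵢ.
−0.194·log₂(0.194) = 0.4590
−0.187·log₂(0.187) = 0.4523
−0.245·log₂(0.245) = 0.4971
−0.374·log₂(0.374) = 0.5307
Sum ≈ 1.9391 → 1.939 bits.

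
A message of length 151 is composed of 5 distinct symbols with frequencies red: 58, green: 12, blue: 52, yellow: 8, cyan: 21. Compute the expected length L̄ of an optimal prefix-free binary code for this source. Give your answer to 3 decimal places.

Probabilities are the counts divided by 151.
Repeatedly combine the two least-probable nodes; the expected code length is the sum of the merged weights.
merge 8/151 + 12/151 → 20/151
merge 20/151 + 21/151 → 41/151
merge 41/151 + 52/151 → 93/151
merge 58/151 + 93/151 → 1
L = 20/151 + 41/151 + 93/151 + 1 = 305/151 ≈ 2.020 bits/symbol.

2.020 bits/symbol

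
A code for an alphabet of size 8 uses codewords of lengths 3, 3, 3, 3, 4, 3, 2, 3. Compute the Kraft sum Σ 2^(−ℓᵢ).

1.0625

With common denominator 2^4 = 16: Σ 2^(−ℓᵢ) = 2/16 + 2/16 + 2/16 + 2/16 + 1/16 + 2/16 + 4/16 + 2/16 = 17/16 = 1.0625.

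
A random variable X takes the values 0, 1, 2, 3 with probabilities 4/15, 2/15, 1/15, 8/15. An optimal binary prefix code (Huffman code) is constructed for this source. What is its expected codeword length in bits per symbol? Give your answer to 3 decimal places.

1.667 bits/symbol

Repeatedly combine the two least-probable nodes; the expected code length is the sum of the merged weights.
merge 1/15 + 2/15 → 1/5
merge 1/5 + 4/15 → 7/15
merge 7/15 + 8/15 → 1
L = 1/5 + 7/15 + 1 = 5/3 ≈ 1.667 bits/symbol.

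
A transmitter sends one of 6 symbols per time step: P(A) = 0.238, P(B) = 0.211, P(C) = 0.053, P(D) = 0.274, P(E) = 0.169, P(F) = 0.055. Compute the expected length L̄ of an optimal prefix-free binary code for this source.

2.385 bits/symbol

Repeatedly combine the two least-probable nodes; the expected code length is the sum of the merged weights.
merge 53/1000 + 11/200 → 27/250
merge 27/250 + 169/1000 → 277/1000
merge 211/1000 + 119/500 → 449/1000
merge 137/500 + 277/1000 → 551/1000
merge 449/1000 + 551/1000 → 1
L = 27/250 + 277/1000 + 449/1000 + 551/1000 + 1 = 477/200 = 2.385 bits/symbol.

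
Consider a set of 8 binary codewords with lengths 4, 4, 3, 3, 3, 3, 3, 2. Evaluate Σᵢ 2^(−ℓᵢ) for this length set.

1

With common denominator 2^4 = 16: Σ 2^(−ℓᵢ) = 1/16 + 1/16 + 2/16 + 2/16 + 2/16 + 2/16 + 2/16 + 4/16 = 16/16 = 1.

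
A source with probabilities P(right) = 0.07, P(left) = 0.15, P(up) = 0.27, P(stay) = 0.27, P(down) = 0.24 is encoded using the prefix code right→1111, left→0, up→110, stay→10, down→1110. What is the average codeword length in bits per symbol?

2.74 bits/symbol

L̄ = Σ pᵢ·ℓᵢ = 0.07·4 + 0.15·1 + 0.27·3 + 0.27·2 + 0.24·4 = 2.74 bits/symbol.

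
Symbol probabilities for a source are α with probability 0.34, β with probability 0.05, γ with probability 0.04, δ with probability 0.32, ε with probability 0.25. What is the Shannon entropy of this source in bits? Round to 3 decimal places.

H = −Σ pᵢ log₂ pᵢ.
−0.34·log₂(0.34) = 0.5292
−0.05·log₂(0.05) = 0.2161
−0.04·log₂(0.04) = 0.1858
−0.32·log₂(0.32) = 0.5260
−0.25·log₂(0.25) = 0.5000
Sum ≈ 1.9571 → 1.957 bits.

1.957 bits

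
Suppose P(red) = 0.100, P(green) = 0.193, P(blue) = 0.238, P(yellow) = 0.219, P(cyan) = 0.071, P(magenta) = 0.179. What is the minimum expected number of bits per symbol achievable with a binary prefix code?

Repeatedly combine the two least-probable nodes; the expected code length is the sum of the merged weights.
merge 71/1000 + 1/10 → 171/1000
merge 171/1000 + 179/1000 → 7/20
merge 193/1000 + 219/1000 → 103/250
merge 119/500 + 7/20 → 147/250
merge 103/250 + 147/250 → 1
L = 171/1000 + 7/20 + 103/250 + 147/250 + 1 = 2521/1000 = 2.521 bits/symbol.

2.521 bits/symbol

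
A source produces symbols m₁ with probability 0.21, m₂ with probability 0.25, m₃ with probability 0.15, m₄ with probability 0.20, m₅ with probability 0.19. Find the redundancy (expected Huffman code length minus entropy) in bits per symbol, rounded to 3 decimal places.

0.037 bits

Entropy H = −Σ p log₂ p ≈ 2.3030 bits.
Huffman merges: 3/20+19/100→17/50; 1/5+21/100→41/100; 1/4+17/50→59/100; 41/100+59/100→1. L = 117/50 ≈ 2.3400.
L − H = 2.3400 − 2.3030 = 0.037 bits.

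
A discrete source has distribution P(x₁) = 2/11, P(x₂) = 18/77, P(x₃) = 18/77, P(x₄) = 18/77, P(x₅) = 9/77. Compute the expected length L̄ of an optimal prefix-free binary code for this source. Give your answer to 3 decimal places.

Repeatedly combine the two least-probable nodes; the expected code length is the sum of the merged weights.
merge 9/77 + 2/11 → 23/77
merge 18/77 + 18/77 → 36/77
merge 18/77 + 23/77 → 41/77
merge 36/77 + 41/77 → 1
L = 23/77 + 36/77 + 41/77 + 1 = 177/77 ≈ 2.299 bits/symbol.

2.299 bits/symbol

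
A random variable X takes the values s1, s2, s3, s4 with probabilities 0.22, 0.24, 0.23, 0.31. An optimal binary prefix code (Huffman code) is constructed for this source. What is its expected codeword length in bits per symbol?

Repeatedly combine the two least-probable nodes; the expected code length is the sum of the merged weights.
merge 11/50 + 23/100 → 9/20
merge 6/25 + 31/100 → 11/20
merge 9/20 + 11/20 → 1
L = 9/20 + 11/20 + 1 = 2 bits/symbol.

2 bits/symbol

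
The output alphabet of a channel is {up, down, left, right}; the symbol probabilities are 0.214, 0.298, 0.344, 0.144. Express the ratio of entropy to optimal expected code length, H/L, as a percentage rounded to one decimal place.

Entropy H = −Σ p log₂ p ≈ 1.9287 bits.
Huffman merges: 18/125+107/500→179/500; 149/500+43/125→321/500; 179/500+321/500→1. L = 2 ≈ 2.0000.
Efficiency = H/L = 1.9287/2.0000 = 96.4%.

96.4%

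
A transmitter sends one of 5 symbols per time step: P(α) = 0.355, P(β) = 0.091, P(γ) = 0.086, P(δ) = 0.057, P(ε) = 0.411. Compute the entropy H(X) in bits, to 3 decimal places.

H = −Σ pᵢ log₂ pᵢ.
−0.355·log₂(0.355) = 0.5304
−0.091·log₂(0.091) = 0.3147
−0.086·log₂(0.086) = 0.3044
−0.057·log₂(0.057) = 0.2356
−0.411·log₂(0.411) = 0.5272
Sum ≈ 1.9123 → 1.912 bits.

1.912 bits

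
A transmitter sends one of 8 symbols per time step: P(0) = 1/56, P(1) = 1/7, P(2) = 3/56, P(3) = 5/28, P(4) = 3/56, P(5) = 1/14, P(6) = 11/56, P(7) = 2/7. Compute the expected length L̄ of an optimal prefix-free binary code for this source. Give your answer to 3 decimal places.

Repeatedly combine the two least-probable nodes; the expected code length is the sum of the merged weights.
merge 1/56 + 3/56 → 1/14
merge 3/56 + 1/14 → 1/8
merge 1/14 + 1/8 → 11/56
merge 1/7 + 5/28 → 9/28
merge 11/56 + 11/56 → 11/28
merge 2/7 + 9/28 → 17/28
merge 11/28 + 17/28 → 1
L = 1/14 + 1/8 + 11/56 + 9/28 + 11/28 + 17/28 + 1 = 19/7 ≈ 2.714 bits/symbol.

2.714 bits/symbol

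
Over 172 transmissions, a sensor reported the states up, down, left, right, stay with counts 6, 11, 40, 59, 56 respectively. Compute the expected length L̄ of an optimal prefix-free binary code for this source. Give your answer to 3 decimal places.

2.087 bits/symbol

Probabilities are the counts divided by 172.
Repeatedly combine the two least-probable nodes; the expected code length is the sum of the merged weights.
merge 3/86 + 11/172 → 17/172
merge 17/172 + 10/43 → 57/172
merge 14/43 + 57/172 → 113/172
merge 59/172 + 113/172 → 1
L = 17/172 + 57/172 + 113/172 + 1 = 359/172 ≈ 2.087 bits/symbol.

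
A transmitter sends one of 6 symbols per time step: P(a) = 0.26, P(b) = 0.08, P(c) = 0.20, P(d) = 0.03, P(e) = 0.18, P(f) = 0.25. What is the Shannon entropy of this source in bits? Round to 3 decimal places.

H = −Σ pᵢ log₂ pᵢ.
−0.26·log₂(0.26) = 0.5053
−0.08·log₂(0.08) = 0.2915
−0.20·log₂(0.20) = 0.4644
−0.03·log₂(0.03) = 0.1518
−0.18·log₂(0.18) = 0.4453
−0.25·log₂(0.25) = 0.5000
Sum ≈ 2.3583 → 2.358 bits.

2.358 bits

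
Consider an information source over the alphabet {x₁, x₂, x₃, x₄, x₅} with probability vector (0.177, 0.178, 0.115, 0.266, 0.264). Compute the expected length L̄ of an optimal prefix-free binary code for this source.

2.292 bits/symbol

Repeatedly combine the two least-probable nodes; the expected code length is the sum of the merged weights.
merge 23/200 + 177/1000 → 73/250
merge 89/500 + 33/125 → 221/500
merge 133/500 + 73/250 → 279/500
merge 221/500 + 279/500 → 1
L = 73/250 + 221/500 + 279/500 + 1 = 573/250 = 2.292 bits/symbol.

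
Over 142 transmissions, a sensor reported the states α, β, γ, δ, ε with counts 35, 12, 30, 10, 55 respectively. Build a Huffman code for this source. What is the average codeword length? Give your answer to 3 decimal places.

2.134 bits/symbol

Probabilities are the counts divided by 142.
Repeatedly combine the two least-probable nodes; the expected code length is the sum of the merged weights.
merge 5/71 + 6/71 → 11/71
merge 11/71 + 15/71 → 26/71
merge 35/142 + 26/71 → 87/142
merge 55/142 + 87/142 → 1
L = 11/71 + 26/71 + 87/142 + 1 = 303/142 ≈ 2.134 bits/symbol.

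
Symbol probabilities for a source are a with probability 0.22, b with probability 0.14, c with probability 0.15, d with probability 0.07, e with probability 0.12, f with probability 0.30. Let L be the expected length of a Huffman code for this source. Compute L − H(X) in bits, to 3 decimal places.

Entropy H = −Σ p log₂ p ≈ 2.4449 bits.
Huffman merges: 7/100+3/25→19/100; 7/50+3/20→29/100; 19/100+11/50→41/100; 29/100+3/10→59/100; 41/100+59/100→1. L = 62/25 ≈ 2.4800.
L − H = 2.4800 − 2.4449 = 0.035 bits.

0.035 bits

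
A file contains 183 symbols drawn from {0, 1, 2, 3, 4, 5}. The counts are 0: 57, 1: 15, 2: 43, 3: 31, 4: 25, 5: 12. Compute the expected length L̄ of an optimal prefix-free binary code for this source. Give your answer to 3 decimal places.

2.432 bits/symbol

Probabilities are the counts divided by 183.
Repeatedly combine the two least-probable nodes; the expected code length is the sum of the merged weights.
merge 4/61 + 5/61 → 9/61
merge 25/183 + 9/61 → 52/183
merge 31/183 + 43/183 → 74/183
merge 52/183 + 19/61 → 109/183
merge 74/183 + 109/183 → 1
L = 9/61 + 52/183 + 74/183 + 109/183 + 1 = 445/183 ≈ 2.432 bits/symbol.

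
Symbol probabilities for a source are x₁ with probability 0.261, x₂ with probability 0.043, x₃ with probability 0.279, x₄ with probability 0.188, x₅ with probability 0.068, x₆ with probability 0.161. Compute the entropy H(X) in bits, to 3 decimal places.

H = −Σ pᵢ log₂ pᵢ.
−0.261·log₂(0.261) = 0.5058
−0.043·log₂(0.043) = 0.1952
−0.279·log₂(0.279) = 0.5138
−0.188·log₂(0.188) = 0.4533
−0.068·log₂(0.068) = 0.2637
−0.161·log₂(0.161) = 0.4242
Sum ≈ 2.3561 → 2.356 bits.

2.356 bits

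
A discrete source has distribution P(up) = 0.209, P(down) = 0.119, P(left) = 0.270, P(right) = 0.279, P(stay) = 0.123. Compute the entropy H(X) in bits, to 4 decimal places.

H = −Σ pᵢ log₂ pᵢ.
−0.209·log₂(0.209) = 0.4720
−0.119·log₂(0.119) = 0.3654
−0.270·log₂(0.270) = 0.5100
−0.279·log₂(0.279) = 0.5138
−0.123·log₂(0.123) = 0.3719
Sum ≈ 2.2332 → 2.2332 bits.

2.2332 bits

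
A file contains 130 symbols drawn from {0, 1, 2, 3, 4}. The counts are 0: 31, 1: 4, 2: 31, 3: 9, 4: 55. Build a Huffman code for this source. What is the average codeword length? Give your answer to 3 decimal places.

2.015 bits/symbol

Probabilities are the counts divided by 130.
Repeatedly combine the two least-probable nodes; the expected code length is the sum of the merged weights.
merge 2/65 + 9/130 → 1/10
merge 1/10 + 31/130 → 22/65
merge 31/130 + 22/65 → 15/26
merge 11/26 + 15/26 → 1
L = 1/10 + 22/65 + 15/26 + 1 = 131/65 ≈ 2.015 bits/symbol.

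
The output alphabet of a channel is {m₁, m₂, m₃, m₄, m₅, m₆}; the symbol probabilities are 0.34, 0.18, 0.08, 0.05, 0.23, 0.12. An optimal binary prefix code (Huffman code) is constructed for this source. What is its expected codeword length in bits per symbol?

Repeatedly combine the two least-probable nodes; the expected code length is the sum of the merged weights.
merge 1/20 + 2/25 → 13/100
merge 3/25 + 13/100 → 1/4
merge 9/50 + 23/100 → 41/100
merge 1/4 + 17/50 → 59/100
merge 41/100 + 59/100 → 1
L = 13/100 + 1/4 + 41/100 + 59/100 + 1 = 119/50 = 2.38 bits/symbol.

2.38 bits/symbol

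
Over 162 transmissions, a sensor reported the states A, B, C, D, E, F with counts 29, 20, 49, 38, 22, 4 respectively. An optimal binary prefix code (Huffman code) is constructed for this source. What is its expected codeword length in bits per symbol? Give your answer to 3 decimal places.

2.432 bits/symbol

Probabilities are the counts divided by 162.
Repeatedly combine the two least-probable nodes; the expected code length is the sum of the merged weights.
merge 2/81 + 10/81 → 4/27
merge 11/81 + 4/27 → 23/81
merge 29/162 + 19/81 → 67/162
merge 23/81 + 49/162 → 95/162
merge 67/162 + 95/162 → 1
L = 4/27 + 23/81 + 67/162 + 95/162 + 1 = 197/81 ≈ 2.432 bits/symbol.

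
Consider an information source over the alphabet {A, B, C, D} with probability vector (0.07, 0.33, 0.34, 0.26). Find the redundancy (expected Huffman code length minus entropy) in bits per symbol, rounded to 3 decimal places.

Entropy H = −Σ p log₂ p ≈ 1.8308 bits.
Huffman merges: 7/100+13/50→33/100; 33/100+33/100→33/50; 17/50+33/50→1. L = 199/100 ≈ 1.9900.
L − H = 1.9900 − 1.8308 = 0.159 bits.

0.159 bits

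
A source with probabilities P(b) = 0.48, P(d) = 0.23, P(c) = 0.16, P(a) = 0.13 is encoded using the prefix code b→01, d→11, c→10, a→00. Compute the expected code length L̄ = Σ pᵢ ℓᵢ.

L̄ = Σ pᵢ·ℓᵢ = 0.48·2 + 0.23·2 + 0.16·2 + 0.13·2 = 2 bits/symbol.

2 bits/symbol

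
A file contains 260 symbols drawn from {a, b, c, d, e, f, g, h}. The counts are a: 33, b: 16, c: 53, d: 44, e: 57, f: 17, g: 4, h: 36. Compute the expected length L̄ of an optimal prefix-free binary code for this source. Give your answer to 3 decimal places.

Probabilities are the counts divided by 260.
Repeatedly combine the two least-probable nodes; the expected code length is the sum of the merged weights.
merge 1/65 + 4/65 → 1/13
merge 17/260 + 1/13 → 37/260
merge 33/260 + 9/65 → 69/260
merge 37/260 + 11/65 → 81/260
merge 53/260 + 57/260 → 11/26
merge 69/260 + 81/260 → 15/26
merge 11/26 + 15/26 → 1
L = 1/13 + 37/260 + 69/260 + 81/260 + 11/26 + 15/26 + 1 = 727/260 ≈ 2.796 bits/symbol.

2.796 bits/symbol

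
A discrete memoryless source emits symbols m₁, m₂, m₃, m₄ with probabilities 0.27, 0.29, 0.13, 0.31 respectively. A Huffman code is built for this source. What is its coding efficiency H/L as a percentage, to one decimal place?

Entropy H = −Σ p log₂ p ≈ 1.9344 bits.
Huffman merges: 13/100+27/100→2/5; 29/100+31/100→3/5; 2/5+3/5→1. L = 2 ≈ 2.0000.
Efficiency = H/L = 1.9344/2.0000 = 96.7%.

96.7%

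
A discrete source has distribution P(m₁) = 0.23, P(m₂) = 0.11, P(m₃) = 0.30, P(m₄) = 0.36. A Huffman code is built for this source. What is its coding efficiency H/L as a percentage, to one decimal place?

95.4%

Entropy H = −Σ p log₂ p ≈ 1.8897 bits.
Huffman merges: 11/100+23/100→17/50; 3/10+17/50→16/25; 9/25+16/25→1. L = 99/50 ≈ 1.9800.
Efficiency = H/L = 1.8897/1.9800 = 95.4%.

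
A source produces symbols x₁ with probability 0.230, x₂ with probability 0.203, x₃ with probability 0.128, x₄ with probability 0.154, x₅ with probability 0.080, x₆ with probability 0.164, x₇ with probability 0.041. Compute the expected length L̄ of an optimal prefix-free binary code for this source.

2.688 bits/symbol

Repeatedly combine the two least-probable nodes; the expected code length is the sum of the merged weights.
merge 41/1000 + 2/25 → 121/1000
merge 121/1000 + 16/125 → 249/1000
merge 77/500 + 41/250 → 159/500
merge 203/1000 + 23/100 → 433/1000
merge 249/1000 + 159/500 → 567/1000
merge 433/1000 + 567/1000 → 1
L = 121/1000 + 249/1000 + 159/500 + 433/1000 + 567/1000 + 1 = 336/125 = 2.688 bits/symbol.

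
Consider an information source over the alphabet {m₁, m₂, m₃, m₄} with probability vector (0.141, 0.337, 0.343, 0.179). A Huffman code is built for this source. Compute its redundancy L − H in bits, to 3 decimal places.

Entropy H = −Σ p log₂ p ≈ 1.9011 bits.
Huffman merges: 141/1000+179/1000→8/25; 8/25+337/1000→657/1000; 343/1000+657/1000→1. L = 1977/1000 ≈ 1.9770.
L − H = 1.9770 − 1.9011 = 0.076 bits.

0.076 bits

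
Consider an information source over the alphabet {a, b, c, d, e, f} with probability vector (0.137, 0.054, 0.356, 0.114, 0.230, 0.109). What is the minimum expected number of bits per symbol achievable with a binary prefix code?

Repeatedly combine the two least-probable nodes; the expected code length is the sum of the merged weights.
merge 27/500 + 109/1000 → 163/1000
merge 57/500 + 137/1000 → 251/1000
merge 163/1000 + 23/100 → 393/1000
merge 251/1000 + 89/250 → 607/1000
merge 393/1000 + 607/1000 → 1
L = 163/1000 + 251/1000 + 393/1000 + 607/1000 + 1 = 1207/500 = 2.414 bits/symbol.

2.414 bits/symbol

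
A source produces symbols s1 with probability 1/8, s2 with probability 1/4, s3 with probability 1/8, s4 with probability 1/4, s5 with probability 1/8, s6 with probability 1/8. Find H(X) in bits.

Each probability is a power of 1/2, so log₂(1/p) is an integer.
H = Σ p·log₂(1/p) = 1/8·3 + 1/4·2 + 1/8·3 + 1/4·2 + 1/8·3 + 1/8·3 = 2.5 bits.

2.5 bits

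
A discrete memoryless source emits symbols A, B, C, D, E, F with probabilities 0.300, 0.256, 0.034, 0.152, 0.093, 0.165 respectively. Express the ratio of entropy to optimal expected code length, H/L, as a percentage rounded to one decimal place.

97.7%

Entropy H = −Σ p log₂ p ≈ 2.3509 bits.
Huffman merges: 17/500+93/1000→127/1000; 127/1000+19/125→279/1000; 33/200+32/125→421/1000; 279/1000+3/10→579/1000; 421/1000+579/1000→1. L = 1203/500 ≈ 2.4060.
Efficiency = H/L = 2.3509/2.4060 = 97.7%.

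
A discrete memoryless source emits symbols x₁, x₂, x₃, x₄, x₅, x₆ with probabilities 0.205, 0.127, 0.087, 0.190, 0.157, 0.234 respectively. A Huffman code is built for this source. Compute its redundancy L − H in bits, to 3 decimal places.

Entropy H = −Σ p log₂ p ≈ 2.5182 bits.
Huffman merges: 87/1000+127/1000→107/500; 157/1000+19/100→347/1000; 41/200+107/500→419/1000; 117/500+347/1000→581/1000; 419/1000+581/1000→1. L = 2561/1000 ≈ 2.5610.
L − H = 2.5610 − 2.5182 = 0.043 bits.

0.043 bits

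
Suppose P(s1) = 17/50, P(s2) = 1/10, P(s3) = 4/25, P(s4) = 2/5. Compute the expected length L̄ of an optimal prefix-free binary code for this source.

Repeatedly combine the two least-probable nodes; the expected code length is the sum of the merged weights.
merge 1/10 + 4/25 → 13/50
merge 13/50 + 17/50 → 3/5
merge 2/5 + 3/5 → 1
L = 13/50 + 3/5 + 1 = 93/50 = 1.86 bits/symbol.

1.86 bits/symbol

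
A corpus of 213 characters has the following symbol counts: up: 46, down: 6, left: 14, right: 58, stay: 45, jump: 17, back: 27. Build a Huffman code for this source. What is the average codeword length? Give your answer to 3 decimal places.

2.568 bits/symbol

Probabilities are the counts divided by 213.
Repeatedly combine the two least-probable nodes; the expected code length is the sum of the merged weights.
merge 2/71 + 14/213 → 20/213
merge 17/213 + 20/213 → 37/213
merge 9/71 + 37/213 → 64/213
merge 15/71 + 46/213 → 91/213
merge 58/213 + 64/213 → 122/213
merge 91/213 + 122/213 → 1
L = 20/213 + 37/213 + 64/213 + 91/213 + 122/213 + 1 = 547/213 ≈ 2.568 bits/symbol.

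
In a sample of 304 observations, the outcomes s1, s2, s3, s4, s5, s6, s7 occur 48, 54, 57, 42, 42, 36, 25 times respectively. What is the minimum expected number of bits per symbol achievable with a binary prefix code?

2.8125 bits/symbol

Probabilities are the counts divided by 304.
Repeatedly combine the two least-probable nodes; the expected code length is the sum of the merged weights.
merge 25/304 + 9/76 → 61/304
merge 21/152 + 21/152 → 21/76
merge 3/19 + 27/152 → 51/152
merge 3/16 + 61/304 → 59/152
merge 21/76 + 51/152 → 93/152
merge 59/152 + 93/152 → 1
L = 61/304 + 21/76 + 51/152 + 59/152 + 93/152 + 1 = 45/16 = 2.8125 bits/symbol.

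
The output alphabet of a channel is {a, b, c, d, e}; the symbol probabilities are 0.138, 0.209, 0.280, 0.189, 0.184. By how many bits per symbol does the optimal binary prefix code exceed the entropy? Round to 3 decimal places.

Entropy H = −Σ p log₂ p ≈ 2.2842 bits.
Huffman merges: 69/500+23/125→161/500; 189/1000+209/1000→199/500; 7/25+161/500→301/500; 199/500+301/500→1. L = 1161/500 ≈ 2.3220.
L − H = 2.3220 − 2.2842 = 0.038 bits.

0.038 bits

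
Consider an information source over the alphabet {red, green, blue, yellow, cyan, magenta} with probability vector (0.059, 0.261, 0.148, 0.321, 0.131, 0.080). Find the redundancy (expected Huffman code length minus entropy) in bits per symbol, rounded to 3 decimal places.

0.052 bits

Entropy H = −Σ p log₂ p ≈ 2.3565 bits.
Huffman merges: 59/1000+2/25→139/1000; 131/1000+139/1000→27/100; 37/250+261/1000→409/1000; 27/100+321/1000→591/1000; 409/1000+591/1000→1. L = 2409/1000 ≈ 2.4090.
L − H = 2.4090 − 2.3565 = 0.052 bits.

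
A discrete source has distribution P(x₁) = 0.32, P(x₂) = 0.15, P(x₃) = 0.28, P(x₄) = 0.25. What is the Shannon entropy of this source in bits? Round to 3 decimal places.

H = −Σ pᵢ log₂ pᵢ.
−0.32·log₂(0.32) = 0.5260
−0.15·log₂(0.15) = 0.4105
−0.28·log₂(0.28) = 0.5142
−0.25·log₂(0.25) = 0.5000
Sum ≈ 1.9508 → 1.951 bits.

1.951 bits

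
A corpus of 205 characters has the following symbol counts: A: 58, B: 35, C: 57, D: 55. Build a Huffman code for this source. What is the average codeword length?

2 bits/symbol

Probabilities are the counts divided by 205.
Repeatedly combine the two least-probable nodes; the expected code length is the sum of the merged weights.
merge 7/41 + 11/41 → 18/41
merge 57/205 + 58/205 → 23/41
merge 18/41 + 23/41 → 1
L = 18/41 + 23/41 + 1 = 2 bits/symbol.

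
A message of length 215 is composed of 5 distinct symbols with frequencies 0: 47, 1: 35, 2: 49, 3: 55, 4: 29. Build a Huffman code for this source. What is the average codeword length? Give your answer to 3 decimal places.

Probabilities are the counts divided by 215.
Repeatedly combine the two least-probable nodes; the expected code length is the sum of the merged weights.
merge 29/215 + 7/43 → 64/215
merge 47/215 + 49/215 → 96/215
merge 11/43 + 64/215 → 119/215
merge 96/215 + 119/215 → 1
L = 64/215 + 96/215 + 119/215 + 1 = 494/215 ≈ 2.298 bits/symbol.

2.298 bits/symbol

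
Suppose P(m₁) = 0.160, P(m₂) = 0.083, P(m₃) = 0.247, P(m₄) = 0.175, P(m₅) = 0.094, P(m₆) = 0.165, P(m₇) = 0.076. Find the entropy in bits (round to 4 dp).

2.6915 bits

H = −Σ pᵢ log₂ pᵢ.
−0.160·log₂(0.160) = 0.4230
−0.083·log₂(0.083) = 0.2980
−0.247·log₂(0.247) = 0.4983
−0.175·log₂(0.175) = 0.4401
−0.094·log₂(0.094) = 0.3207
−0.165·log₂(0.165) = 0.4289
−0.076·log₂(0.076) = 0.2826
Sum ≈ 2.6915 → 2.6915 bits.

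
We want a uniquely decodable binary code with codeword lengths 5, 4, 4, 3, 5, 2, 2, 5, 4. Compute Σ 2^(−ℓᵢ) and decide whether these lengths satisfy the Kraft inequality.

0.90625; yes

With common denominator 2^5 = 32: Σ 2^(−ℓᵢ) = 1/32 + 2/32 + 2/32 + 4/32 + 1/32 + 8/32 + 8/32 + 1/32 + 2/32 = 29/32 = 0.90625.
Kraft's inequality requires Σ ≤ 1; here Σ = 0.90625 ≤ 1, so such a prefix code exists.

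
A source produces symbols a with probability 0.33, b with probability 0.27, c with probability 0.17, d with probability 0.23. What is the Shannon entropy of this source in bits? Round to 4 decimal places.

H = −Σ pᵢ log₂ pᵢ.
−0.33·log₂(0.33) = 0.5278
−0.27·log₂(0.27) = 0.5100
−0.17·log₂(0.17) = 0.4346
−0.23·log₂(0.23) = 0.4877
Sum ≈ 1.9601 → 1.9601 bits.

1.9601 bits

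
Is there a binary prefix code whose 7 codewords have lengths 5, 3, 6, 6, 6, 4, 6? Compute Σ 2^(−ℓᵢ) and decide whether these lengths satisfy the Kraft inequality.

0.28125; yes

With common denominator 2^6 = 64: Σ 2^(−ℓᵢ) = 2/64 + 8/64 + 1/64 + 1/64 + 1/64 + 4/64 + 1/64 = 18/64 = 0.28125.
Kraft's inequality requires Σ ≤ 1; here Σ = 0.28125 ≤ 1, so such a prefix code exists.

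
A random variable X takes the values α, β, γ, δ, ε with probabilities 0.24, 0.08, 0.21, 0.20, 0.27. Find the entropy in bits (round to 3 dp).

H = −Σ pᵢ log₂ pᵢ.
−0.24·log₂(0.24) = 0.4941
−0.08·log₂(0.08) = 0.2915
−0.21·log₂(0.21) = 0.4728
−0.20·log₂(0.20) = 0.4644
−0.27·log₂(0.27) = 0.5100
Sum ≈ 2.2329 → 2.233 bits.

2.233 bits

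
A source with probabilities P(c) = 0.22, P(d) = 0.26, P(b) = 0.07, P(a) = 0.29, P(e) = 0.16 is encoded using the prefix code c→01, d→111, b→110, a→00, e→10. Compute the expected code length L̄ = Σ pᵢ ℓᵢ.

2.33 bits/symbol

L̄ = Σ pᵢ·ℓᵢ = 0.22·2 + 0.26·3 + 0.07·3 + 0.29·2 + 0.16·2 = 2.33 bits/symbol.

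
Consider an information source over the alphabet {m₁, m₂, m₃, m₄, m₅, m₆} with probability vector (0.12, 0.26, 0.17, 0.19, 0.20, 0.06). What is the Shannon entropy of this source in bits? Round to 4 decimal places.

2.4701 bits

H = −Σ pᵢ log₂ pᵢ.
−0.12·log₂(0.12) = 0.3671
−0.26·log₂(0.26) = 0.5053
−0.17·log₂(0.17) = 0.4346
−0.19·log₂(0.19) = 0.4552
−0.20·log₂(0.20) = 0.4644
−0.06·log₂(0.06) = 0.2435
Sum ≈ 2.4701 → 2.4701 bits.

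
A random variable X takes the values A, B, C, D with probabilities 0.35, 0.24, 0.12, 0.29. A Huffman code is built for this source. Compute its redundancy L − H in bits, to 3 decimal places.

0.091 bits

Entropy H = −Σ p log₂ p ≈ 1.9092 bits.
Huffman merges: 3/25+6/25→9/25; 29/100+7/20→16/25; 9/25+16/25→1. L = 2 ≈ 2.0000.
L − H = 2.0000 − 1.9092 = 0.091 bits.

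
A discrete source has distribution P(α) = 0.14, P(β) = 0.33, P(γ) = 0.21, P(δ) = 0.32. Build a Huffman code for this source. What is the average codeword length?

Repeatedly combine the two least-probable nodes; the expected code length is the sum of the merged weights.
merge 7/50 + 21/100 → 7/20
merge 8/25 + 33/100 → 13/20
merge 7/20 + 13/20 → 1
L = 7/20 + 13/20 + 1 = 2 bits/symbol.

2 bits/symbol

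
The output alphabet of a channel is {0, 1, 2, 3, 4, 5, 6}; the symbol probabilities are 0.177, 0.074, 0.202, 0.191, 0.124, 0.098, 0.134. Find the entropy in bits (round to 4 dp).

2.7329 bits

H = −Σ pᵢ log₂ pᵢ.
−0.177·log₂(0.177) = 0.4422
−0.074·log₂(0.074) = 0.2780
−0.202·log₂(0.202) = 0.4661
−0.191·log₂(0.191) = 0.4562
−0.124·log₂(0.124) = 0.3734
−0.098·log₂(0.098) = 0.3284
−0.134·log₂(0.134) = 0.3886
Sum ≈ 2.7329 → 2.7329 bits.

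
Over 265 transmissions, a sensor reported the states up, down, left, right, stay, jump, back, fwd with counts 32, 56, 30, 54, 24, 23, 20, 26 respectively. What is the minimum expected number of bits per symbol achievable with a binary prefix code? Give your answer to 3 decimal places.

Probabilities are the counts divided by 265.
Repeatedly combine the two least-probable nodes; the expected code length is the sum of the merged weights.
merge 4/53 + 23/265 → 43/265
merge 24/265 + 26/265 → 10/53
merge 6/53 + 32/265 → 62/265
merge 43/265 + 10/53 → 93/265
merge 54/265 + 56/265 → 22/53
merge 62/265 + 93/265 → 31/53
merge 22/53 + 31/53 → 1
L = 43/265 + 10/53 + 62/265 + 93/265 + 22/53 + 31/53 + 1 = 778/265 ≈ 2.936 bits/symbol.

2.936 bits/symbol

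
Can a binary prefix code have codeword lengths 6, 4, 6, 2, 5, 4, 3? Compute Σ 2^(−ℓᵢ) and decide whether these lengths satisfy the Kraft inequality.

With common denominator 2^6 = 64: Σ 2^(−ℓᵢ) = 1/64 + 4/64 + 1/64 + 16/64 + 2/64 + 4/64 + 8/64 = 36/64 = 0.5625.
Kraft's inequality requires Σ ≤ 1; here Σ = 0.5625 ≤ 1, so such a prefix code exists.

0.5625; yes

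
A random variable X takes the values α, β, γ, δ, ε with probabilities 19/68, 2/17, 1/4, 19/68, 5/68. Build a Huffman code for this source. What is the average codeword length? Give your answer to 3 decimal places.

Repeatedly combine the two least-probable nodes; the expected code length is the sum of the merged weights.
merge 5/68 + 2/17 → 13/68
merge 13/68 + 1/4 → 15/34
merge 19/68 + 19/68 → 19/34
merge 15/34 + 19/34 → 1
L = 13/68 + 15/34 + 19/34 + 1 = 149/68 ≈ 2.191 bits/symbol.

2.191 bits/symbol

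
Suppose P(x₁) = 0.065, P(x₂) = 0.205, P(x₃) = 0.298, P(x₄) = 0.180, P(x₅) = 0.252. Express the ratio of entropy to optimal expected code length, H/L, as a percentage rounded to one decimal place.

Entropy H = −Σ p log₂ p ≈ 2.1919 bits.
Huffman merges: 13/200+9/50→49/200; 41/200+49/200→9/20; 63/250+149/500→11/20; 9/20+11/20→1. L = 449/200 ≈ 2.2450.
Efficiency = H/L = 2.1919/2.2450 = 97.6%.

97.6%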